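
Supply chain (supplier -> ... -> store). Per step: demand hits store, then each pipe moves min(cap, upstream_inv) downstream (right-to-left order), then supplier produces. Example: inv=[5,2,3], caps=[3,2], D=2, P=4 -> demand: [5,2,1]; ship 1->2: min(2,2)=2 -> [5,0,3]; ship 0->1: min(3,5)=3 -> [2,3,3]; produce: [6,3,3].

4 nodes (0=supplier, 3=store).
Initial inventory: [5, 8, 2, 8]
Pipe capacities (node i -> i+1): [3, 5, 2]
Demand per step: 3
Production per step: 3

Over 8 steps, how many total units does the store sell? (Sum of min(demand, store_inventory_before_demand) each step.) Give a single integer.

Answer: 22

Derivation:
Step 1: sold=3 (running total=3) -> [5 6 5 7]
Step 2: sold=3 (running total=6) -> [5 4 8 6]
Step 3: sold=3 (running total=9) -> [5 3 10 5]
Step 4: sold=3 (running total=12) -> [5 3 11 4]
Step 5: sold=3 (running total=15) -> [5 3 12 3]
Step 6: sold=3 (running total=18) -> [5 3 13 2]
Step 7: sold=2 (running total=20) -> [5 3 14 2]
Step 8: sold=2 (running total=22) -> [5 3 15 2]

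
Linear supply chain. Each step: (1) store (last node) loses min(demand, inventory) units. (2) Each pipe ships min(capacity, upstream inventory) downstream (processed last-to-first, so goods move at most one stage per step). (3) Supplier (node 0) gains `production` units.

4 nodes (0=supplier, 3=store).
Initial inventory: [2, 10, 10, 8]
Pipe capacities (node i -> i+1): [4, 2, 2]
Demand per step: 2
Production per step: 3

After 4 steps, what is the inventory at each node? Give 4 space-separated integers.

Step 1: demand=2,sold=2 ship[2->3]=2 ship[1->2]=2 ship[0->1]=2 prod=3 -> inv=[3 10 10 8]
Step 2: demand=2,sold=2 ship[2->3]=2 ship[1->2]=2 ship[0->1]=3 prod=3 -> inv=[3 11 10 8]
Step 3: demand=2,sold=2 ship[2->3]=2 ship[1->2]=2 ship[0->1]=3 prod=3 -> inv=[3 12 10 8]
Step 4: demand=2,sold=2 ship[2->3]=2 ship[1->2]=2 ship[0->1]=3 prod=3 -> inv=[3 13 10 8]

3 13 10 8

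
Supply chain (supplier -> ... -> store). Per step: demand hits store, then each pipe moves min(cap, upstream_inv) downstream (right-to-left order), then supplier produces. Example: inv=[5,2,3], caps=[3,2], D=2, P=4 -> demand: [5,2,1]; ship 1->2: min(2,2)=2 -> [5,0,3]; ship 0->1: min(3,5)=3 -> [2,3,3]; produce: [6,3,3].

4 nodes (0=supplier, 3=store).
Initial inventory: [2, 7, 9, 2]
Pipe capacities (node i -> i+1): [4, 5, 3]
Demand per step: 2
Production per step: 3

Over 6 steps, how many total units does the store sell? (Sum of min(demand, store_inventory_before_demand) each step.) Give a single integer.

Answer: 12

Derivation:
Step 1: sold=2 (running total=2) -> [3 4 11 3]
Step 2: sold=2 (running total=4) -> [3 3 12 4]
Step 3: sold=2 (running total=6) -> [3 3 12 5]
Step 4: sold=2 (running total=8) -> [3 3 12 6]
Step 5: sold=2 (running total=10) -> [3 3 12 7]
Step 6: sold=2 (running total=12) -> [3 3 12 8]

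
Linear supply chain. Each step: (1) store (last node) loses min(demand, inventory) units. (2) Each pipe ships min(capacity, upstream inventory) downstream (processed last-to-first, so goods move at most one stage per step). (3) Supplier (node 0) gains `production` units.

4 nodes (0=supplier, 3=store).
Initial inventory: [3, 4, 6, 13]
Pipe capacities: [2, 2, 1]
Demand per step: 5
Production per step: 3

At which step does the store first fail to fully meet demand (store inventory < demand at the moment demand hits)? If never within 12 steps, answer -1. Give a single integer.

Step 1: demand=5,sold=5 ship[2->3]=1 ship[1->2]=2 ship[0->1]=2 prod=3 -> [4 4 7 9]
Step 2: demand=5,sold=5 ship[2->3]=1 ship[1->2]=2 ship[0->1]=2 prod=3 -> [5 4 8 5]
Step 3: demand=5,sold=5 ship[2->3]=1 ship[1->2]=2 ship[0->1]=2 prod=3 -> [6 4 9 1]
Step 4: demand=5,sold=1 ship[2->3]=1 ship[1->2]=2 ship[0->1]=2 prod=3 -> [7 4 10 1]
Step 5: demand=5,sold=1 ship[2->3]=1 ship[1->2]=2 ship[0->1]=2 prod=3 -> [8 4 11 1]
Step 6: demand=5,sold=1 ship[2->3]=1 ship[1->2]=2 ship[0->1]=2 prod=3 -> [9 4 12 1]
Step 7: demand=5,sold=1 ship[2->3]=1 ship[1->2]=2 ship[0->1]=2 prod=3 -> [10 4 13 1]
Step 8: demand=5,sold=1 ship[2->3]=1 ship[1->2]=2 ship[0->1]=2 prod=3 -> [11 4 14 1]
Step 9: demand=5,sold=1 ship[2->3]=1 ship[1->2]=2 ship[0->1]=2 prod=3 -> [12 4 15 1]
Step 10: demand=5,sold=1 ship[2->3]=1 ship[1->2]=2 ship[0->1]=2 prod=3 -> [13 4 16 1]
Step 11: demand=5,sold=1 ship[2->3]=1 ship[1->2]=2 ship[0->1]=2 prod=3 -> [14 4 17 1]
Step 12: demand=5,sold=1 ship[2->3]=1 ship[1->2]=2 ship[0->1]=2 prod=3 -> [15 4 18 1]
First stockout at step 4

4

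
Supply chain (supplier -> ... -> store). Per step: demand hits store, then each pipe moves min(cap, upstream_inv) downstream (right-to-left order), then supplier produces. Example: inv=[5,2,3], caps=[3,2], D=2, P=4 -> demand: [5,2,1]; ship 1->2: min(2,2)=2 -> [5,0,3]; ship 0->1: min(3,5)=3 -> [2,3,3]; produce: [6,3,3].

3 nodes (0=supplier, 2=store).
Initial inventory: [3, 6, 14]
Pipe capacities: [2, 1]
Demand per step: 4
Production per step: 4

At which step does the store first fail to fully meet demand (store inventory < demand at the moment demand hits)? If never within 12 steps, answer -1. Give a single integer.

Step 1: demand=4,sold=4 ship[1->2]=1 ship[0->1]=2 prod=4 -> [5 7 11]
Step 2: demand=4,sold=4 ship[1->2]=1 ship[0->1]=2 prod=4 -> [7 8 8]
Step 3: demand=4,sold=4 ship[1->2]=1 ship[0->1]=2 prod=4 -> [9 9 5]
Step 4: demand=4,sold=4 ship[1->2]=1 ship[0->1]=2 prod=4 -> [11 10 2]
Step 5: demand=4,sold=2 ship[1->2]=1 ship[0->1]=2 prod=4 -> [13 11 1]
Step 6: demand=4,sold=1 ship[1->2]=1 ship[0->1]=2 prod=4 -> [15 12 1]
Step 7: demand=4,sold=1 ship[1->2]=1 ship[0->1]=2 prod=4 -> [17 13 1]
Step 8: demand=4,sold=1 ship[1->2]=1 ship[0->1]=2 prod=4 -> [19 14 1]
Step 9: demand=4,sold=1 ship[1->2]=1 ship[0->1]=2 prod=4 -> [21 15 1]
Step 10: demand=4,sold=1 ship[1->2]=1 ship[0->1]=2 prod=4 -> [23 16 1]
Step 11: demand=4,sold=1 ship[1->2]=1 ship[0->1]=2 prod=4 -> [25 17 1]
Step 12: demand=4,sold=1 ship[1->2]=1 ship[0->1]=2 prod=4 -> [27 18 1]
First stockout at step 5

5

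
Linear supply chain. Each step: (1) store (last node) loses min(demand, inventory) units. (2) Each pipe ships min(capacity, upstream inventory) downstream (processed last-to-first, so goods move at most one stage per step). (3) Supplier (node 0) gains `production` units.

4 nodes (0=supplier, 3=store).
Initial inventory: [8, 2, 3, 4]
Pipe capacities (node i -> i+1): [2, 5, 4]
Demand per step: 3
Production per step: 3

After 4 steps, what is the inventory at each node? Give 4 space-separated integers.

Step 1: demand=3,sold=3 ship[2->3]=3 ship[1->2]=2 ship[0->1]=2 prod=3 -> inv=[9 2 2 4]
Step 2: demand=3,sold=3 ship[2->3]=2 ship[1->2]=2 ship[0->1]=2 prod=3 -> inv=[10 2 2 3]
Step 3: demand=3,sold=3 ship[2->3]=2 ship[1->2]=2 ship[0->1]=2 prod=3 -> inv=[11 2 2 2]
Step 4: demand=3,sold=2 ship[2->3]=2 ship[1->2]=2 ship[0->1]=2 prod=3 -> inv=[12 2 2 2]

12 2 2 2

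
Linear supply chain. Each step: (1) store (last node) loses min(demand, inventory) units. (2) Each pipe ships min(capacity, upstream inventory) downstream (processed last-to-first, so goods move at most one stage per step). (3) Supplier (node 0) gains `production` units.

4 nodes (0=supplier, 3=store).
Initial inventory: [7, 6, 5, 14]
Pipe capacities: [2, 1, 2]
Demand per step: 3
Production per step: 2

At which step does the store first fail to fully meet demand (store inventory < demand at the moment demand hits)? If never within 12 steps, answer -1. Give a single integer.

Step 1: demand=3,sold=3 ship[2->3]=2 ship[1->2]=1 ship[0->1]=2 prod=2 -> [7 7 4 13]
Step 2: demand=3,sold=3 ship[2->3]=2 ship[1->2]=1 ship[0->1]=2 prod=2 -> [7 8 3 12]
Step 3: demand=3,sold=3 ship[2->3]=2 ship[1->2]=1 ship[0->1]=2 prod=2 -> [7 9 2 11]
Step 4: demand=3,sold=3 ship[2->3]=2 ship[1->2]=1 ship[0->1]=2 prod=2 -> [7 10 1 10]
Step 5: demand=3,sold=3 ship[2->3]=1 ship[1->2]=1 ship[0->1]=2 prod=2 -> [7 11 1 8]
Step 6: demand=3,sold=3 ship[2->3]=1 ship[1->2]=1 ship[0->1]=2 prod=2 -> [7 12 1 6]
Step 7: demand=3,sold=3 ship[2->3]=1 ship[1->2]=1 ship[0->1]=2 prod=2 -> [7 13 1 4]
Step 8: demand=3,sold=3 ship[2->3]=1 ship[1->2]=1 ship[0->1]=2 prod=2 -> [7 14 1 2]
Step 9: demand=3,sold=2 ship[2->3]=1 ship[1->2]=1 ship[0->1]=2 prod=2 -> [7 15 1 1]
Step 10: demand=3,sold=1 ship[2->3]=1 ship[1->2]=1 ship[0->1]=2 prod=2 -> [7 16 1 1]
Step 11: demand=3,sold=1 ship[2->3]=1 ship[1->2]=1 ship[0->1]=2 prod=2 -> [7 17 1 1]
Step 12: demand=3,sold=1 ship[2->3]=1 ship[1->2]=1 ship[0->1]=2 prod=2 -> [7 18 1 1]
First stockout at step 9

9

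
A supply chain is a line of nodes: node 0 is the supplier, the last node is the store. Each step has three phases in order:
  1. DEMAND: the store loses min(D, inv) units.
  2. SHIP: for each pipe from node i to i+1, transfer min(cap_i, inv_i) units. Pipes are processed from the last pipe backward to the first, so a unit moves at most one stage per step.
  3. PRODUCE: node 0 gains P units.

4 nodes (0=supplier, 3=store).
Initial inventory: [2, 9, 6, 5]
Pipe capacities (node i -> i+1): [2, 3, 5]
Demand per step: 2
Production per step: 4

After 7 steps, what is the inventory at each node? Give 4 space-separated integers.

Step 1: demand=2,sold=2 ship[2->3]=5 ship[1->2]=3 ship[0->1]=2 prod=4 -> inv=[4 8 4 8]
Step 2: demand=2,sold=2 ship[2->3]=4 ship[1->2]=3 ship[0->1]=2 prod=4 -> inv=[6 7 3 10]
Step 3: demand=2,sold=2 ship[2->3]=3 ship[1->2]=3 ship[0->1]=2 prod=4 -> inv=[8 6 3 11]
Step 4: demand=2,sold=2 ship[2->3]=3 ship[1->2]=3 ship[0->1]=2 prod=4 -> inv=[10 5 3 12]
Step 5: demand=2,sold=2 ship[2->3]=3 ship[1->2]=3 ship[0->1]=2 prod=4 -> inv=[12 4 3 13]
Step 6: demand=2,sold=2 ship[2->3]=3 ship[1->2]=3 ship[0->1]=2 prod=4 -> inv=[14 3 3 14]
Step 7: demand=2,sold=2 ship[2->3]=3 ship[1->2]=3 ship[0->1]=2 prod=4 -> inv=[16 2 3 15]

16 2 3 15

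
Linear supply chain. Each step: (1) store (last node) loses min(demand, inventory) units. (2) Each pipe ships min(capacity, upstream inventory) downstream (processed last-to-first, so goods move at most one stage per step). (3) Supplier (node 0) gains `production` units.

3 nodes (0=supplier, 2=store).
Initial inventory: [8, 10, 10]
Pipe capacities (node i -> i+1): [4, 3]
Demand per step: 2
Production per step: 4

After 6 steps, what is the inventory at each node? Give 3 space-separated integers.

Step 1: demand=2,sold=2 ship[1->2]=3 ship[0->1]=4 prod=4 -> inv=[8 11 11]
Step 2: demand=2,sold=2 ship[1->2]=3 ship[0->1]=4 prod=4 -> inv=[8 12 12]
Step 3: demand=2,sold=2 ship[1->2]=3 ship[0->1]=4 prod=4 -> inv=[8 13 13]
Step 4: demand=2,sold=2 ship[1->2]=3 ship[0->1]=4 prod=4 -> inv=[8 14 14]
Step 5: demand=2,sold=2 ship[1->2]=3 ship[0->1]=4 prod=4 -> inv=[8 15 15]
Step 6: demand=2,sold=2 ship[1->2]=3 ship[0->1]=4 prod=4 -> inv=[8 16 16]

8 16 16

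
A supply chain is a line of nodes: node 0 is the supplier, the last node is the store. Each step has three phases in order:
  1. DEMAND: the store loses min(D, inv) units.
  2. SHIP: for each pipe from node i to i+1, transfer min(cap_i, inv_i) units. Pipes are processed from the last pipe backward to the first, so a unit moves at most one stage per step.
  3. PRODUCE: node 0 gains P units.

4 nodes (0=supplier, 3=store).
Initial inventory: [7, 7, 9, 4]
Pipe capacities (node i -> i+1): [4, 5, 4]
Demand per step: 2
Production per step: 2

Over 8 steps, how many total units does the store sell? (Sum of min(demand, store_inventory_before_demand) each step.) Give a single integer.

Step 1: sold=2 (running total=2) -> [5 6 10 6]
Step 2: sold=2 (running total=4) -> [3 5 11 8]
Step 3: sold=2 (running total=6) -> [2 3 12 10]
Step 4: sold=2 (running total=8) -> [2 2 11 12]
Step 5: sold=2 (running total=10) -> [2 2 9 14]
Step 6: sold=2 (running total=12) -> [2 2 7 16]
Step 7: sold=2 (running total=14) -> [2 2 5 18]
Step 8: sold=2 (running total=16) -> [2 2 3 20]

Answer: 16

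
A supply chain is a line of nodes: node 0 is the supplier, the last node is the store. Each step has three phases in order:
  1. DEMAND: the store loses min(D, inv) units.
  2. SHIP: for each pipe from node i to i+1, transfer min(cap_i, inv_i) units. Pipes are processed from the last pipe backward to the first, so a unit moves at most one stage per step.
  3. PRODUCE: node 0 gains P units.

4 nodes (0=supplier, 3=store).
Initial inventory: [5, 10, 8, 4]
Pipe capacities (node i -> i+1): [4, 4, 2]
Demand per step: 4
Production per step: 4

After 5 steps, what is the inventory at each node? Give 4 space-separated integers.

Step 1: demand=4,sold=4 ship[2->3]=2 ship[1->2]=4 ship[0->1]=4 prod=4 -> inv=[5 10 10 2]
Step 2: demand=4,sold=2 ship[2->3]=2 ship[1->2]=4 ship[0->1]=4 prod=4 -> inv=[5 10 12 2]
Step 3: demand=4,sold=2 ship[2->3]=2 ship[1->2]=4 ship[0->1]=4 prod=4 -> inv=[5 10 14 2]
Step 4: demand=4,sold=2 ship[2->3]=2 ship[1->2]=4 ship[0->1]=4 prod=4 -> inv=[5 10 16 2]
Step 5: demand=4,sold=2 ship[2->3]=2 ship[1->2]=4 ship[0->1]=4 prod=4 -> inv=[5 10 18 2]

5 10 18 2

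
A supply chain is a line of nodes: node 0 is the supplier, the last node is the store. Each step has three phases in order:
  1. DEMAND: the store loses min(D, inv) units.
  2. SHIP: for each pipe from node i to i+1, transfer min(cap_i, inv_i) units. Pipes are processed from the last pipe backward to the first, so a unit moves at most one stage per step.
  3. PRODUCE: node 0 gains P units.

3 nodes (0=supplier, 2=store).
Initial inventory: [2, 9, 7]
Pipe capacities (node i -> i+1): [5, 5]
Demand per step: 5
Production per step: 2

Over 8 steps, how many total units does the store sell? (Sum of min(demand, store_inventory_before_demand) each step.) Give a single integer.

Step 1: sold=5 (running total=5) -> [2 6 7]
Step 2: sold=5 (running total=10) -> [2 3 7]
Step 3: sold=5 (running total=15) -> [2 2 5]
Step 4: sold=5 (running total=20) -> [2 2 2]
Step 5: sold=2 (running total=22) -> [2 2 2]
Step 6: sold=2 (running total=24) -> [2 2 2]
Step 7: sold=2 (running total=26) -> [2 2 2]
Step 8: sold=2 (running total=28) -> [2 2 2]

Answer: 28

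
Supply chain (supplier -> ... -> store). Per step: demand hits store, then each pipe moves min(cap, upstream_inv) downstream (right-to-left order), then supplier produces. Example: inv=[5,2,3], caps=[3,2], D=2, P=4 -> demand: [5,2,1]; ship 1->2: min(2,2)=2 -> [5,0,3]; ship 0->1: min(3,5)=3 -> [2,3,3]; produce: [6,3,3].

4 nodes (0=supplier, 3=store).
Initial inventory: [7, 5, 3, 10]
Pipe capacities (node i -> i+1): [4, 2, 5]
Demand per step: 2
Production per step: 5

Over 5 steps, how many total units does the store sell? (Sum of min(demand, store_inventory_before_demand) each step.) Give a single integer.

Step 1: sold=2 (running total=2) -> [8 7 2 11]
Step 2: sold=2 (running total=4) -> [9 9 2 11]
Step 3: sold=2 (running total=6) -> [10 11 2 11]
Step 4: sold=2 (running total=8) -> [11 13 2 11]
Step 5: sold=2 (running total=10) -> [12 15 2 11]

Answer: 10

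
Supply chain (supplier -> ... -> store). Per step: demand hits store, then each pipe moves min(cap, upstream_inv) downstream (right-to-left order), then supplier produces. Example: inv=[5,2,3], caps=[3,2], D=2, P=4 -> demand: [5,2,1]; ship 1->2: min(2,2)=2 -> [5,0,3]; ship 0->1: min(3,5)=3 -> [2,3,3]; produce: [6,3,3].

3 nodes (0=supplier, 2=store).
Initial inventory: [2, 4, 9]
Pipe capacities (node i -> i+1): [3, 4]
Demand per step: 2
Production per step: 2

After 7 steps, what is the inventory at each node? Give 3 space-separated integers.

Step 1: demand=2,sold=2 ship[1->2]=4 ship[0->1]=2 prod=2 -> inv=[2 2 11]
Step 2: demand=2,sold=2 ship[1->2]=2 ship[0->1]=2 prod=2 -> inv=[2 2 11]
Step 3: demand=2,sold=2 ship[1->2]=2 ship[0->1]=2 prod=2 -> inv=[2 2 11]
Step 4: demand=2,sold=2 ship[1->2]=2 ship[0->1]=2 prod=2 -> inv=[2 2 11]
Step 5: demand=2,sold=2 ship[1->2]=2 ship[0->1]=2 prod=2 -> inv=[2 2 11]
Step 6: demand=2,sold=2 ship[1->2]=2 ship[0->1]=2 prod=2 -> inv=[2 2 11]
Step 7: demand=2,sold=2 ship[1->2]=2 ship[0->1]=2 prod=2 -> inv=[2 2 11]

2 2 11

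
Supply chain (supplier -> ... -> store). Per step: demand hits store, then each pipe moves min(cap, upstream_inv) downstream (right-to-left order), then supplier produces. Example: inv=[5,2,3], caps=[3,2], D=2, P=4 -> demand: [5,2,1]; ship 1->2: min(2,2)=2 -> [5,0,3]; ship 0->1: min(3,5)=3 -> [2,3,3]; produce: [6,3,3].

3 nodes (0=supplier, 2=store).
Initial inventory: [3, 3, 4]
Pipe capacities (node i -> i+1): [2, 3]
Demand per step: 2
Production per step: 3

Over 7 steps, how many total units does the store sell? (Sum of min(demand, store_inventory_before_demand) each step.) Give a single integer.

Answer: 14

Derivation:
Step 1: sold=2 (running total=2) -> [4 2 5]
Step 2: sold=2 (running total=4) -> [5 2 5]
Step 3: sold=2 (running total=6) -> [6 2 5]
Step 4: sold=2 (running total=8) -> [7 2 5]
Step 5: sold=2 (running total=10) -> [8 2 5]
Step 6: sold=2 (running total=12) -> [9 2 5]
Step 7: sold=2 (running total=14) -> [10 2 5]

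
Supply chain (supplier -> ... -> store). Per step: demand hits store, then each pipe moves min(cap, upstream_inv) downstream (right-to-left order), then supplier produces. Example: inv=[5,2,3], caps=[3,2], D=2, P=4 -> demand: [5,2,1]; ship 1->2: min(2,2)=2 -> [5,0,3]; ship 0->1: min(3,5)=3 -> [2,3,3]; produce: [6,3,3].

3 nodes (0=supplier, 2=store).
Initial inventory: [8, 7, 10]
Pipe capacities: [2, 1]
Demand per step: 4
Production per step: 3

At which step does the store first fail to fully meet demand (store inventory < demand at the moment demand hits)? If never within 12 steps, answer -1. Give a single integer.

Step 1: demand=4,sold=4 ship[1->2]=1 ship[0->1]=2 prod=3 -> [9 8 7]
Step 2: demand=4,sold=4 ship[1->2]=1 ship[0->1]=2 prod=3 -> [10 9 4]
Step 3: demand=4,sold=4 ship[1->2]=1 ship[0->1]=2 prod=3 -> [11 10 1]
Step 4: demand=4,sold=1 ship[1->2]=1 ship[0->1]=2 prod=3 -> [12 11 1]
Step 5: demand=4,sold=1 ship[1->2]=1 ship[0->1]=2 prod=3 -> [13 12 1]
Step 6: demand=4,sold=1 ship[1->2]=1 ship[0->1]=2 prod=3 -> [14 13 1]
Step 7: demand=4,sold=1 ship[1->2]=1 ship[0->1]=2 prod=3 -> [15 14 1]
Step 8: demand=4,sold=1 ship[1->2]=1 ship[0->1]=2 prod=3 -> [16 15 1]
Step 9: demand=4,sold=1 ship[1->2]=1 ship[0->1]=2 prod=3 -> [17 16 1]
Step 10: demand=4,sold=1 ship[1->2]=1 ship[0->1]=2 prod=3 -> [18 17 1]
Step 11: demand=4,sold=1 ship[1->2]=1 ship[0->1]=2 prod=3 -> [19 18 1]
Step 12: demand=4,sold=1 ship[1->2]=1 ship[0->1]=2 prod=3 -> [20 19 1]
First stockout at step 4

4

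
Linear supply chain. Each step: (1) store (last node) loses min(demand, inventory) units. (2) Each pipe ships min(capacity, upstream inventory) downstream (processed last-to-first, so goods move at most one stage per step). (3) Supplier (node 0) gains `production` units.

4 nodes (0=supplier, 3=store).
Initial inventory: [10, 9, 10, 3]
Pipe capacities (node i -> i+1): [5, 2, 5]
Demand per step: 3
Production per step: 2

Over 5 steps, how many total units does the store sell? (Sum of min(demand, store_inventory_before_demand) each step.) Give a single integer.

Answer: 15

Derivation:
Step 1: sold=3 (running total=3) -> [7 12 7 5]
Step 2: sold=3 (running total=6) -> [4 15 4 7]
Step 3: sold=3 (running total=9) -> [2 17 2 8]
Step 4: sold=3 (running total=12) -> [2 17 2 7]
Step 5: sold=3 (running total=15) -> [2 17 2 6]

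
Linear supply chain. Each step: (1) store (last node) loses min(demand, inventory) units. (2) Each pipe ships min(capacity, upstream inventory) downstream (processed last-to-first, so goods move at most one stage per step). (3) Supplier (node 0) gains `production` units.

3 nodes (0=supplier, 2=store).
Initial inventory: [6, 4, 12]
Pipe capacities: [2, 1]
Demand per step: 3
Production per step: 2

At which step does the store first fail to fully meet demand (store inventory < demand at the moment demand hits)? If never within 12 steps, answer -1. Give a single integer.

Step 1: demand=3,sold=3 ship[1->2]=1 ship[0->1]=2 prod=2 -> [6 5 10]
Step 2: demand=3,sold=3 ship[1->2]=1 ship[0->1]=2 prod=2 -> [6 6 8]
Step 3: demand=3,sold=3 ship[1->2]=1 ship[0->1]=2 prod=2 -> [6 7 6]
Step 4: demand=3,sold=3 ship[1->2]=1 ship[0->1]=2 prod=2 -> [6 8 4]
Step 5: demand=3,sold=3 ship[1->2]=1 ship[0->1]=2 prod=2 -> [6 9 2]
Step 6: demand=3,sold=2 ship[1->2]=1 ship[0->1]=2 prod=2 -> [6 10 1]
Step 7: demand=3,sold=1 ship[1->2]=1 ship[0->1]=2 prod=2 -> [6 11 1]
Step 8: demand=3,sold=1 ship[1->2]=1 ship[0->1]=2 prod=2 -> [6 12 1]
Step 9: demand=3,sold=1 ship[1->2]=1 ship[0->1]=2 prod=2 -> [6 13 1]
Step 10: demand=3,sold=1 ship[1->2]=1 ship[0->1]=2 prod=2 -> [6 14 1]
Step 11: demand=3,sold=1 ship[1->2]=1 ship[0->1]=2 prod=2 -> [6 15 1]
Step 12: demand=3,sold=1 ship[1->2]=1 ship[0->1]=2 prod=2 -> [6 16 1]
First stockout at step 6

6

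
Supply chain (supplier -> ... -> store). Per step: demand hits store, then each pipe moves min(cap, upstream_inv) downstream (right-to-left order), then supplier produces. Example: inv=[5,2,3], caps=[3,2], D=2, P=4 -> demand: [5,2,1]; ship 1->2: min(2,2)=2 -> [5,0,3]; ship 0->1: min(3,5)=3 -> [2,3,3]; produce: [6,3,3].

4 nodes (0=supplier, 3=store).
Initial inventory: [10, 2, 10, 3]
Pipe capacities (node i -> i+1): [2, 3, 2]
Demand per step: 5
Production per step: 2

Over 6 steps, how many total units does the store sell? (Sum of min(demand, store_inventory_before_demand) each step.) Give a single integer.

Step 1: sold=3 (running total=3) -> [10 2 10 2]
Step 2: sold=2 (running total=5) -> [10 2 10 2]
Step 3: sold=2 (running total=7) -> [10 2 10 2]
Step 4: sold=2 (running total=9) -> [10 2 10 2]
Step 5: sold=2 (running total=11) -> [10 2 10 2]
Step 6: sold=2 (running total=13) -> [10 2 10 2]

Answer: 13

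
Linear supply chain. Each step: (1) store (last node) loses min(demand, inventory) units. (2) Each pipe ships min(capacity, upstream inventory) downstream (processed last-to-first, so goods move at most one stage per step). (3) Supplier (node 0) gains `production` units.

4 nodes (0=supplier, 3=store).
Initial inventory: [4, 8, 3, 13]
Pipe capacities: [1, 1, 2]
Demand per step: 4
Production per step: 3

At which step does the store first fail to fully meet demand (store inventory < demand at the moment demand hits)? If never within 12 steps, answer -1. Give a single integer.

Step 1: demand=4,sold=4 ship[2->3]=2 ship[1->2]=1 ship[0->1]=1 prod=3 -> [6 8 2 11]
Step 2: demand=4,sold=4 ship[2->3]=2 ship[1->2]=1 ship[0->1]=1 prod=3 -> [8 8 1 9]
Step 3: demand=4,sold=4 ship[2->3]=1 ship[1->2]=1 ship[0->1]=1 prod=3 -> [10 8 1 6]
Step 4: demand=4,sold=4 ship[2->3]=1 ship[1->2]=1 ship[0->1]=1 prod=3 -> [12 8 1 3]
Step 5: demand=4,sold=3 ship[2->3]=1 ship[1->2]=1 ship[0->1]=1 prod=3 -> [14 8 1 1]
Step 6: demand=4,sold=1 ship[2->3]=1 ship[1->2]=1 ship[0->1]=1 prod=3 -> [16 8 1 1]
Step 7: demand=4,sold=1 ship[2->3]=1 ship[1->2]=1 ship[0->1]=1 prod=3 -> [18 8 1 1]
Step 8: demand=4,sold=1 ship[2->3]=1 ship[1->2]=1 ship[0->1]=1 prod=3 -> [20 8 1 1]
Step 9: demand=4,sold=1 ship[2->3]=1 ship[1->2]=1 ship[0->1]=1 prod=3 -> [22 8 1 1]
Step 10: demand=4,sold=1 ship[2->3]=1 ship[1->2]=1 ship[0->1]=1 prod=3 -> [24 8 1 1]
Step 11: demand=4,sold=1 ship[2->3]=1 ship[1->2]=1 ship[0->1]=1 prod=3 -> [26 8 1 1]
Step 12: demand=4,sold=1 ship[2->3]=1 ship[1->2]=1 ship[0->1]=1 prod=3 -> [28 8 1 1]
First stockout at step 5

5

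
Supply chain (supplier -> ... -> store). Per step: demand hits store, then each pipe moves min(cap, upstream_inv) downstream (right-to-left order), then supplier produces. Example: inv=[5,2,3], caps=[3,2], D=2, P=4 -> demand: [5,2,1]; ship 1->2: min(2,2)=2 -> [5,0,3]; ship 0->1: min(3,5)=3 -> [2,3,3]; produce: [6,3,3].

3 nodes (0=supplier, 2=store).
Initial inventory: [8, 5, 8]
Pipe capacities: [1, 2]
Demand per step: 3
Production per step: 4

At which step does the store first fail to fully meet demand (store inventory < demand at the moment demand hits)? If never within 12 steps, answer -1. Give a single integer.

Step 1: demand=3,sold=3 ship[1->2]=2 ship[0->1]=1 prod=4 -> [11 4 7]
Step 2: demand=3,sold=3 ship[1->2]=2 ship[0->1]=1 prod=4 -> [14 3 6]
Step 3: demand=3,sold=3 ship[1->2]=2 ship[0->1]=1 prod=4 -> [17 2 5]
Step 4: demand=3,sold=3 ship[1->2]=2 ship[0->1]=1 prod=4 -> [20 1 4]
Step 5: demand=3,sold=3 ship[1->2]=1 ship[0->1]=1 prod=4 -> [23 1 2]
Step 6: demand=3,sold=2 ship[1->2]=1 ship[0->1]=1 prod=4 -> [26 1 1]
Step 7: demand=3,sold=1 ship[1->2]=1 ship[0->1]=1 prod=4 -> [29 1 1]
Step 8: demand=3,sold=1 ship[1->2]=1 ship[0->1]=1 prod=4 -> [32 1 1]
Step 9: demand=3,sold=1 ship[1->2]=1 ship[0->1]=1 prod=4 -> [35 1 1]
Step 10: demand=3,sold=1 ship[1->2]=1 ship[0->1]=1 prod=4 -> [38 1 1]
Step 11: demand=3,sold=1 ship[1->2]=1 ship[0->1]=1 prod=4 -> [41 1 1]
Step 12: demand=3,sold=1 ship[1->2]=1 ship[0->1]=1 prod=4 -> [44 1 1]
First stockout at step 6

6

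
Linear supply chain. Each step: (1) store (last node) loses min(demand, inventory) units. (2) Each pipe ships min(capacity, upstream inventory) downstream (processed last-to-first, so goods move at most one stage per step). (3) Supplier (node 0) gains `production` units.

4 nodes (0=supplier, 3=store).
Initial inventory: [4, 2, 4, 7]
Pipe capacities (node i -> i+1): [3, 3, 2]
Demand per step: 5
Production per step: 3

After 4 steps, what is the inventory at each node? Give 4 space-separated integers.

Step 1: demand=5,sold=5 ship[2->3]=2 ship[1->2]=2 ship[0->1]=3 prod=3 -> inv=[4 3 4 4]
Step 2: demand=5,sold=4 ship[2->3]=2 ship[1->2]=3 ship[0->1]=3 prod=3 -> inv=[4 3 5 2]
Step 3: demand=5,sold=2 ship[2->3]=2 ship[1->2]=3 ship[0->1]=3 prod=3 -> inv=[4 3 6 2]
Step 4: demand=5,sold=2 ship[2->3]=2 ship[1->2]=3 ship[0->1]=3 prod=3 -> inv=[4 3 7 2]

4 3 7 2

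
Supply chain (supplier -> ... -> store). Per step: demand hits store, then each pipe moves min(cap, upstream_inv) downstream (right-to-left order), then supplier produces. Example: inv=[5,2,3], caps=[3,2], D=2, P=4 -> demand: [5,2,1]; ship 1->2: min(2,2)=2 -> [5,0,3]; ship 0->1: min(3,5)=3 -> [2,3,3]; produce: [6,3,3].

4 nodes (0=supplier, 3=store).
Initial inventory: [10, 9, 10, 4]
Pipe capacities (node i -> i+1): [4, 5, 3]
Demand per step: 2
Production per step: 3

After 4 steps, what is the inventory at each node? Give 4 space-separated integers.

Step 1: demand=2,sold=2 ship[2->3]=3 ship[1->2]=5 ship[0->1]=4 prod=3 -> inv=[9 8 12 5]
Step 2: demand=2,sold=2 ship[2->3]=3 ship[1->2]=5 ship[0->1]=4 prod=3 -> inv=[8 7 14 6]
Step 3: demand=2,sold=2 ship[2->3]=3 ship[1->2]=5 ship[0->1]=4 prod=3 -> inv=[7 6 16 7]
Step 4: demand=2,sold=2 ship[2->3]=3 ship[1->2]=5 ship[0->1]=4 prod=3 -> inv=[6 5 18 8]

6 5 18 8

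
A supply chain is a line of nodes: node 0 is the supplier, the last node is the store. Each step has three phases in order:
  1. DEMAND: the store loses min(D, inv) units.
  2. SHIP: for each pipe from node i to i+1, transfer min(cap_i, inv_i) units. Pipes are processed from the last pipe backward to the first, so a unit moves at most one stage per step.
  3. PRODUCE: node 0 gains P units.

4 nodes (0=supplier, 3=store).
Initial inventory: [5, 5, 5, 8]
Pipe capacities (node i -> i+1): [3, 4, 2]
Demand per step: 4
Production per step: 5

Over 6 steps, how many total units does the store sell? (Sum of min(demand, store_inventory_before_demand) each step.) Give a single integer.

Step 1: sold=4 (running total=4) -> [7 4 7 6]
Step 2: sold=4 (running total=8) -> [9 3 9 4]
Step 3: sold=4 (running total=12) -> [11 3 10 2]
Step 4: sold=2 (running total=14) -> [13 3 11 2]
Step 5: sold=2 (running total=16) -> [15 3 12 2]
Step 6: sold=2 (running total=18) -> [17 3 13 2]

Answer: 18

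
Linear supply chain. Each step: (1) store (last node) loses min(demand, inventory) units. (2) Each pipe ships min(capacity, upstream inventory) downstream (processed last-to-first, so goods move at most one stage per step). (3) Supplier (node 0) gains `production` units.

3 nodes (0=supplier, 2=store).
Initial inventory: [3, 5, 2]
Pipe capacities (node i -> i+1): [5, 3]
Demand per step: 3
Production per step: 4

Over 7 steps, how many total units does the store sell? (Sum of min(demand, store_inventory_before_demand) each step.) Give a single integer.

Step 1: sold=2 (running total=2) -> [4 5 3]
Step 2: sold=3 (running total=5) -> [4 6 3]
Step 3: sold=3 (running total=8) -> [4 7 3]
Step 4: sold=3 (running total=11) -> [4 8 3]
Step 5: sold=3 (running total=14) -> [4 9 3]
Step 6: sold=3 (running total=17) -> [4 10 3]
Step 7: sold=3 (running total=20) -> [4 11 3]

Answer: 20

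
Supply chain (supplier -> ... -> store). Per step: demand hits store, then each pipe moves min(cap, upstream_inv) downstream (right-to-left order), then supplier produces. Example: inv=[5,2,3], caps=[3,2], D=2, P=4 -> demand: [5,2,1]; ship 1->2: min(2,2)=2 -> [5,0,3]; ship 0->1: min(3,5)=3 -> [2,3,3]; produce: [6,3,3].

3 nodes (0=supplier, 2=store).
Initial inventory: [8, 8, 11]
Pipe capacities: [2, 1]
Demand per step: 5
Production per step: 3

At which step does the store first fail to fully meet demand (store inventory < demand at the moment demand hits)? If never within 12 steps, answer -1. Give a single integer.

Step 1: demand=5,sold=5 ship[1->2]=1 ship[0->1]=2 prod=3 -> [9 9 7]
Step 2: demand=5,sold=5 ship[1->2]=1 ship[0->1]=2 prod=3 -> [10 10 3]
Step 3: demand=5,sold=3 ship[1->2]=1 ship[0->1]=2 prod=3 -> [11 11 1]
Step 4: demand=5,sold=1 ship[1->2]=1 ship[0->1]=2 prod=3 -> [12 12 1]
Step 5: demand=5,sold=1 ship[1->2]=1 ship[0->1]=2 prod=3 -> [13 13 1]
Step 6: demand=5,sold=1 ship[1->2]=1 ship[0->1]=2 prod=3 -> [14 14 1]
Step 7: demand=5,sold=1 ship[1->2]=1 ship[0->1]=2 prod=3 -> [15 15 1]
Step 8: demand=5,sold=1 ship[1->2]=1 ship[0->1]=2 prod=3 -> [16 16 1]
Step 9: demand=5,sold=1 ship[1->2]=1 ship[0->1]=2 prod=3 -> [17 17 1]
Step 10: demand=5,sold=1 ship[1->2]=1 ship[0->1]=2 prod=3 -> [18 18 1]
Step 11: demand=5,sold=1 ship[1->2]=1 ship[0->1]=2 prod=3 -> [19 19 1]
Step 12: demand=5,sold=1 ship[1->2]=1 ship[0->1]=2 prod=3 -> [20 20 1]
First stockout at step 3

3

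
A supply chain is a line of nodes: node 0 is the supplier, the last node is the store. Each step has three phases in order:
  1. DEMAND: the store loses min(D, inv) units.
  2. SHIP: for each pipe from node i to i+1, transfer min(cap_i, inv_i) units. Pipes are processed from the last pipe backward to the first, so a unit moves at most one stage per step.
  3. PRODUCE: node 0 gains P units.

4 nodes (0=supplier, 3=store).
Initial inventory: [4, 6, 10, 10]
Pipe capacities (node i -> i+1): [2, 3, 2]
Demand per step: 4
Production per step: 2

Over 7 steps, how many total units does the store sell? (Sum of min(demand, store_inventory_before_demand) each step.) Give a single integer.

Answer: 22

Derivation:
Step 1: sold=4 (running total=4) -> [4 5 11 8]
Step 2: sold=4 (running total=8) -> [4 4 12 6]
Step 3: sold=4 (running total=12) -> [4 3 13 4]
Step 4: sold=4 (running total=16) -> [4 2 14 2]
Step 5: sold=2 (running total=18) -> [4 2 14 2]
Step 6: sold=2 (running total=20) -> [4 2 14 2]
Step 7: sold=2 (running total=22) -> [4 2 14 2]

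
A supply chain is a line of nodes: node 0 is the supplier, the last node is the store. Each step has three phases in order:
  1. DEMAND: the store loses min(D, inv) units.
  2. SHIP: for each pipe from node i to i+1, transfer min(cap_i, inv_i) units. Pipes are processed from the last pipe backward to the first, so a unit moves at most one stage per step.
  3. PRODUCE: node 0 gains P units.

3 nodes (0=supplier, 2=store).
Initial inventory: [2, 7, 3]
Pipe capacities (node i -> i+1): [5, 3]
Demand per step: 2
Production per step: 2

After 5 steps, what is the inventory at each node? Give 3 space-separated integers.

Step 1: demand=2,sold=2 ship[1->2]=3 ship[0->1]=2 prod=2 -> inv=[2 6 4]
Step 2: demand=2,sold=2 ship[1->2]=3 ship[0->1]=2 prod=2 -> inv=[2 5 5]
Step 3: demand=2,sold=2 ship[1->2]=3 ship[0->1]=2 prod=2 -> inv=[2 4 6]
Step 4: demand=2,sold=2 ship[1->2]=3 ship[0->1]=2 prod=2 -> inv=[2 3 7]
Step 5: demand=2,sold=2 ship[1->2]=3 ship[0->1]=2 prod=2 -> inv=[2 2 8]

2 2 8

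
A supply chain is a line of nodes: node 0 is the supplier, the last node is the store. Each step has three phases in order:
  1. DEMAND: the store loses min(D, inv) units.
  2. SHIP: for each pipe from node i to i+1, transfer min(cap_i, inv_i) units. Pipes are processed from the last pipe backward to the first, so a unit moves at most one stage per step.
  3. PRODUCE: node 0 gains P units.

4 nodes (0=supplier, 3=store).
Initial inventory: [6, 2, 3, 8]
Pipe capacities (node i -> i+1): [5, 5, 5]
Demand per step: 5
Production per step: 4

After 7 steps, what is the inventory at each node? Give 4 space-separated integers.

Step 1: demand=5,sold=5 ship[2->3]=3 ship[1->2]=2 ship[0->1]=5 prod=4 -> inv=[5 5 2 6]
Step 2: demand=5,sold=5 ship[2->3]=2 ship[1->2]=5 ship[0->1]=5 prod=4 -> inv=[4 5 5 3]
Step 3: demand=5,sold=3 ship[2->3]=5 ship[1->2]=5 ship[0->1]=4 prod=4 -> inv=[4 4 5 5]
Step 4: demand=5,sold=5 ship[2->3]=5 ship[1->2]=4 ship[0->1]=4 prod=4 -> inv=[4 4 4 5]
Step 5: demand=5,sold=5 ship[2->3]=4 ship[1->2]=4 ship[0->1]=4 prod=4 -> inv=[4 4 4 4]
Step 6: demand=5,sold=4 ship[2->3]=4 ship[1->2]=4 ship[0->1]=4 prod=4 -> inv=[4 4 4 4]
Step 7: demand=5,sold=4 ship[2->3]=4 ship[1->2]=4 ship[0->1]=4 prod=4 -> inv=[4 4 4 4]

4 4 4 4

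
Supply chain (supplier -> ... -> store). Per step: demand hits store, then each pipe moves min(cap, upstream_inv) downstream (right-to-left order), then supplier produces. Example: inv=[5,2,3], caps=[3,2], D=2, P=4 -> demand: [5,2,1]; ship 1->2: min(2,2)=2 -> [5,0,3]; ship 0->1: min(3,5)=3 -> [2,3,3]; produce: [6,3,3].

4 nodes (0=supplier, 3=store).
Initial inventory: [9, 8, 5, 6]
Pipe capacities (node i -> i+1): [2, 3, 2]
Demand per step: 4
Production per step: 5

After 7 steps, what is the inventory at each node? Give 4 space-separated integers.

Step 1: demand=4,sold=4 ship[2->3]=2 ship[1->2]=3 ship[0->1]=2 prod=5 -> inv=[12 7 6 4]
Step 2: demand=4,sold=4 ship[2->3]=2 ship[1->2]=3 ship[0->1]=2 prod=5 -> inv=[15 6 7 2]
Step 3: demand=4,sold=2 ship[2->3]=2 ship[1->2]=3 ship[0->1]=2 prod=5 -> inv=[18 5 8 2]
Step 4: demand=4,sold=2 ship[2->3]=2 ship[1->2]=3 ship[0->1]=2 prod=5 -> inv=[21 4 9 2]
Step 5: demand=4,sold=2 ship[2->3]=2 ship[1->2]=3 ship[0->1]=2 prod=5 -> inv=[24 3 10 2]
Step 6: demand=4,sold=2 ship[2->3]=2 ship[1->2]=3 ship[0->1]=2 prod=5 -> inv=[27 2 11 2]
Step 7: demand=4,sold=2 ship[2->3]=2 ship[1->2]=2 ship[0->1]=2 prod=5 -> inv=[30 2 11 2]

30 2 11 2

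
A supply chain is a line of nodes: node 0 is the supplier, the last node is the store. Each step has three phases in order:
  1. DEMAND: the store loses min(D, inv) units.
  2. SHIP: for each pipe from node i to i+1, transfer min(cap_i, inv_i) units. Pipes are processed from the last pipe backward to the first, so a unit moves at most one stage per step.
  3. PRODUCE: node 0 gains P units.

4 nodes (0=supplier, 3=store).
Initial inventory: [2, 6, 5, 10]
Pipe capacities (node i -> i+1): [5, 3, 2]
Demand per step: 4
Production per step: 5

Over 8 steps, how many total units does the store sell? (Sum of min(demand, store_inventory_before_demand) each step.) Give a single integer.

Step 1: sold=4 (running total=4) -> [5 5 6 8]
Step 2: sold=4 (running total=8) -> [5 7 7 6]
Step 3: sold=4 (running total=12) -> [5 9 8 4]
Step 4: sold=4 (running total=16) -> [5 11 9 2]
Step 5: sold=2 (running total=18) -> [5 13 10 2]
Step 6: sold=2 (running total=20) -> [5 15 11 2]
Step 7: sold=2 (running total=22) -> [5 17 12 2]
Step 8: sold=2 (running total=24) -> [5 19 13 2]

Answer: 24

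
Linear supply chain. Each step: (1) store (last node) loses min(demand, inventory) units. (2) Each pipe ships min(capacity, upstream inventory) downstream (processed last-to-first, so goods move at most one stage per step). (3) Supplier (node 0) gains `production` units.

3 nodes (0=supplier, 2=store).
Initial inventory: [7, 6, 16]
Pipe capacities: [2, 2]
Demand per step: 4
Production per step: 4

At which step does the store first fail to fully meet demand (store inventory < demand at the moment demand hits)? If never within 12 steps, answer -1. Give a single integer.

Step 1: demand=4,sold=4 ship[1->2]=2 ship[0->1]=2 prod=4 -> [9 6 14]
Step 2: demand=4,sold=4 ship[1->2]=2 ship[0->1]=2 prod=4 -> [11 6 12]
Step 3: demand=4,sold=4 ship[1->2]=2 ship[0->1]=2 prod=4 -> [13 6 10]
Step 4: demand=4,sold=4 ship[1->2]=2 ship[0->1]=2 prod=4 -> [15 6 8]
Step 5: demand=4,sold=4 ship[1->2]=2 ship[0->1]=2 prod=4 -> [17 6 6]
Step 6: demand=4,sold=4 ship[1->2]=2 ship[0->1]=2 prod=4 -> [19 6 4]
Step 7: demand=4,sold=4 ship[1->2]=2 ship[0->1]=2 prod=4 -> [21 6 2]
Step 8: demand=4,sold=2 ship[1->2]=2 ship[0->1]=2 prod=4 -> [23 6 2]
Step 9: demand=4,sold=2 ship[1->2]=2 ship[0->1]=2 prod=4 -> [25 6 2]
Step 10: demand=4,sold=2 ship[1->2]=2 ship[0->1]=2 prod=4 -> [27 6 2]
Step 11: demand=4,sold=2 ship[1->2]=2 ship[0->1]=2 prod=4 -> [29 6 2]
Step 12: demand=4,sold=2 ship[1->2]=2 ship[0->1]=2 prod=4 -> [31 6 2]
First stockout at step 8

8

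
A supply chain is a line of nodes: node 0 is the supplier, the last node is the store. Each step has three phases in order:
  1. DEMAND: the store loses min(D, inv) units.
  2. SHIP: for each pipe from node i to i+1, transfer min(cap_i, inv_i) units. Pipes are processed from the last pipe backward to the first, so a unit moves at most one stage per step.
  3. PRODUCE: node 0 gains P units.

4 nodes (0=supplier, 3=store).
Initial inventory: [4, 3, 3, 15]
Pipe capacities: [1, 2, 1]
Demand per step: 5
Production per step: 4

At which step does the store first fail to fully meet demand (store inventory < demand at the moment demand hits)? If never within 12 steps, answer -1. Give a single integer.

Step 1: demand=5,sold=5 ship[2->3]=1 ship[1->2]=2 ship[0->1]=1 prod=4 -> [7 2 4 11]
Step 2: demand=5,sold=5 ship[2->3]=1 ship[1->2]=2 ship[0->1]=1 prod=4 -> [10 1 5 7]
Step 3: demand=5,sold=5 ship[2->3]=1 ship[1->2]=1 ship[0->1]=1 prod=4 -> [13 1 5 3]
Step 4: demand=5,sold=3 ship[2->3]=1 ship[1->2]=1 ship[0->1]=1 prod=4 -> [16 1 5 1]
Step 5: demand=5,sold=1 ship[2->3]=1 ship[1->2]=1 ship[0->1]=1 prod=4 -> [19 1 5 1]
Step 6: demand=5,sold=1 ship[2->3]=1 ship[1->2]=1 ship[0->1]=1 prod=4 -> [22 1 5 1]
Step 7: demand=5,sold=1 ship[2->3]=1 ship[1->2]=1 ship[0->1]=1 prod=4 -> [25 1 5 1]
Step 8: demand=5,sold=1 ship[2->3]=1 ship[1->2]=1 ship[0->1]=1 prod=4 -> [28 1 5 1]
Step 9: demand=5,sold=1 ship[2->3]=1 ship[1->2]=1 ship[0->1]=1 prod=4 -> [31 1 5 1]
Step 10: demand=5,sold=1 ship[2->3]=1 ship[1->2]=1 ship[0->1]=1 prod=4 -> [34 1 5 1]
Step 11: demand=5,sold=1 ship[2->3]=1 ship[1->2]=1 ship[0->1]=1 prod=4 -> [37 1 5 1]
Step 12: demand=5,sold=1 ship[2->3]=1 ship[1->2]=1 ship[0->1]=1 prod=4 -> [40 1 5 1]
First stockout at step 4

4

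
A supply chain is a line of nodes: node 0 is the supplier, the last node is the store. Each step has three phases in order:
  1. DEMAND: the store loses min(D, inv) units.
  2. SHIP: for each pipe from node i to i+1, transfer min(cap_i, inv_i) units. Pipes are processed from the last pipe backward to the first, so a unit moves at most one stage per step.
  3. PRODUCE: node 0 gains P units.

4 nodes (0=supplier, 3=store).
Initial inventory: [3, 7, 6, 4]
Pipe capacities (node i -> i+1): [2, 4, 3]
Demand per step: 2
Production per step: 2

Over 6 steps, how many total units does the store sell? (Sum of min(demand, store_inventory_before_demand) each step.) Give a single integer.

Step 1: sold=2 (running total=2) -> [3 5 7 5]
Step 2: sold=2 (running total=4) -> [3 3 8 6]
Step 3: sold=2 (running total=6) -> [3 2 8 7]
Step 4: sold=2 (running total=8) -> [3 2 7 8]
Step 5: sold=2 (running total=10) -> [3 2 6 9]
Step 6: sold=2 (running total=12) -> [3 2 5 10]

Answer: 12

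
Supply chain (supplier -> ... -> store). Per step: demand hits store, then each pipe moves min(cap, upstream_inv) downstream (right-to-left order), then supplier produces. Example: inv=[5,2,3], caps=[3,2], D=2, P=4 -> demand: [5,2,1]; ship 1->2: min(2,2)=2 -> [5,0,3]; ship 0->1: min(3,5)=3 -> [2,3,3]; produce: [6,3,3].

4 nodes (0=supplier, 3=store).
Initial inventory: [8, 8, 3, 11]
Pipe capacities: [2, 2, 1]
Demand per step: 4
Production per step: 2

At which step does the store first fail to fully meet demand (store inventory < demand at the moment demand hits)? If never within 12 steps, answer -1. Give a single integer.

Step 1: demand=4,sold=4 ship[2->3]=1 ship[1->2]=2 ship[0->1]=2 prod=2 -> [8 8 4 8]
Step 2: demand=4,sold=4 ship[2->3]=1 ship[1->2]=2 ship[0->1]=2 prod=2 -> [8 8 5 5]
Step 3: demand=4,sold=4 ship[2->3]=1 ship[1->2]=2 ship[0->1]=2 prod=2 -> [8 8 6 2]
Step 4: demand=4,sold=2 ship[2->3]=1 ship[1->2]=2 ship[0->1]=2 prod=2 -> [8 8 7 1]
Step 5: demand=4,sold=1 ship[2->3]=1 ship[1->2]=2 ship[0->1]=2 prod=2 -> [8 8 8 1]
Step 6: demand=4,sold=1 ship[2->3]=1 ship[1->2]=2 ship[0->1]=2 prod=2 -> [8 8 9 1]
Step 7: demand=4,sold=1 ship[2->3]=1 ship[1->2]=2 ship[0->1]=2 prod=2 -> [8 8 10 1]
Step 8: demand=4,sold=1 ship[2->3]=1 ship[1->2]=2 ship[0->1]=2 prod=2 -> [8 8 11 1]
Step 9: demand=4,sold=1 ship[2->3]=1 ship[1->2]=2 ship[0->1]=2 prod=2 -> [8 8 12 1]
Step 10: demand=4,sold=1 ship[2->3]=1 ship[1->2]=2 ship[0->1]=2 prod=2 -> [8 8 13 1]
Step 11: demand=4,sold=1 ship[2->3]=1 ship[1->2]=2 ship[0->1]=2 prod=2 -> [8 8 14 1]
Step 12: demand=4,sold=1 ship[2->3]=1 ship[1->2]=2 ship[0->1]=2 prod=2 -> [8 8 15 1]
First stockout at step 4

4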